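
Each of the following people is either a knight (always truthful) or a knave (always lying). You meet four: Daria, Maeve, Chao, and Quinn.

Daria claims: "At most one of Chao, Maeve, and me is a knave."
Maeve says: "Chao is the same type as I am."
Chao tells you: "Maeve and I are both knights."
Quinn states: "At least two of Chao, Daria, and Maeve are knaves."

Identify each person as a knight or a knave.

Daria: knight, Maeve: knight, Chao: knight, Quinn: knave

Consider Daria. Suppose Daria is a knave.
Then no assignment of the remaining roles makes every statement match its speaker's type — contradiction.
So Daria is a knight.
Consider Maeve. Suppose Maeve is a knave.
Then no assignment of the remaining roles makes every statement match its speaker's type — contradiction.
So Maeve is a knight.
With that fixed, Quinn's statement is false, so Quinn is a knave.
Consider Chao. Suppose Chao is a knave.
Then Maeve's statement comes out false, contradicting Maeve being a knight.
So Chao is a knight.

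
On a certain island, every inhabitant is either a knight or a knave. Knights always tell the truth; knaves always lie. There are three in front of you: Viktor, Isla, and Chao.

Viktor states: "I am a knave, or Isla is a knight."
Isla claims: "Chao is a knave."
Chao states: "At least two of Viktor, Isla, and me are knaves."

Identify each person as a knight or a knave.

Viktor: knight, Isla: knight, Chao: knave

Consider Viktor. Suppose Viktor is a knave.
Then Viktor's own statement would have to be false, but it can't be — contradiction.
So Viktor is a knight.
Consider Isla. Suppose Isla is a knave.
Then Viktor's statement comes out false, contradicting Viktor being a knight.
So Isla is a knight.
With that fixed, Chao's statement is false, so Chao is a knave.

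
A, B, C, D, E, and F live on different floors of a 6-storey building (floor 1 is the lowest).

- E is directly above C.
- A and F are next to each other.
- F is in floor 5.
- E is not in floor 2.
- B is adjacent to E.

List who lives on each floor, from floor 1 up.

D, C, E, B, F, A

From clue 1: C is in {1,2,3,4,5}.
From clues 1–3: F → floor 5.
From clues 1–4: A is in {4,6}.
From clues 1–5: D → floor 1, C → floor 2, E → floor 3, B → floor 4, A → floor 6.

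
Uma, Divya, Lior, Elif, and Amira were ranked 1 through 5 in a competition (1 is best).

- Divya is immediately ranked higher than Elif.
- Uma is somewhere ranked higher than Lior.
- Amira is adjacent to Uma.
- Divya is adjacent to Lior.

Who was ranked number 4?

Divya

With clues 1–3, Lior is ruled out for rank 4.
With clues 1–4, Amira, Elif, and Uma are ruled out for rank 4.
So rank 4 is Divya.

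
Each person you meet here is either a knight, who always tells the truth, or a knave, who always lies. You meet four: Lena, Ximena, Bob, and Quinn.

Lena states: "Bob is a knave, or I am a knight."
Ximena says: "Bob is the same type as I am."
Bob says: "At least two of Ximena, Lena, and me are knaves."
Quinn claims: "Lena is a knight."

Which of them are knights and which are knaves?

Consider Lena. Suppose Lena is a knight.
Then no assignment of the remaining roles makes every statement match its speaker's type — contradiction.
So Lena is a knave.
With that fixed, Quinn's statement is false, so Quinn is a knave.
Consider Ximena. Suppose Ximena is a knight.
Then whichever role Bob has, Bob's statement has the wrong truth value — contradiction.
So Ximena is a knave.
With that fixed, Bob's statement is true, so Bob is a knight.

Lena: knave, Ximena: knave, Bob: knight, Quinn: knave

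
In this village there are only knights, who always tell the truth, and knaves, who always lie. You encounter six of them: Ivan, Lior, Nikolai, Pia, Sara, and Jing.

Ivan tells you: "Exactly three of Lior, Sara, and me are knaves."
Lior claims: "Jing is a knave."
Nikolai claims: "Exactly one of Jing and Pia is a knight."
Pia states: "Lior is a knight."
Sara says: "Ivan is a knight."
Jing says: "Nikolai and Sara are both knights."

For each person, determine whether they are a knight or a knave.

Ivan: knave, Lior: knight, Nikolai: knight, Pia: knight, Sara: knave, Jing: knave

Consider Ivan. Suppose Ivan is a knight.
Then Ivan's own statement would have to be true, but it can't be — contradiction.
So Ivan is a knave.
With that fixed, Sara's statement is false, so Sara is a knave.
With that fixed, Jing's statement is false, so Jing is a knave.
With that fixed, Lior's statement is true, so Lior is a knight.
With that fixed, Pia's statement is true, so Pia is a knight.
With that fixed, Nikolai's statement is true, so Nikolai is a knight.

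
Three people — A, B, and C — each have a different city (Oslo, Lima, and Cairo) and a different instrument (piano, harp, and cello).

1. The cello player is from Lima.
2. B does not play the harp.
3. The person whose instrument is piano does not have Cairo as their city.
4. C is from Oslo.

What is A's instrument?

harp

With clues 1–4, cello and piano are impossible for A's instrument.
That leaves harp.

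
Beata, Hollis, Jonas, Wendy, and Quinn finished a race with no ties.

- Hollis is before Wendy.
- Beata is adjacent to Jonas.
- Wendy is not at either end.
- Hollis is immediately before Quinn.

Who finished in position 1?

With clue 1, Wendy is ruled out for place 1.
With clues 1–4, Beata, Jonas, and Quinn are ruled out for place 1.
So place 1 is Hollis.

Hollis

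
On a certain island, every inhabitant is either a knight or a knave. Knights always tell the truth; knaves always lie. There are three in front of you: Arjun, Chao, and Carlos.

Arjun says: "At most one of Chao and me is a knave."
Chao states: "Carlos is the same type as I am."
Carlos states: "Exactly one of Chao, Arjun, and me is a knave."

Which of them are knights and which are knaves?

Arjun: knight, Chao: knave, Carlos: knight

Consider Arjun. Suppose Arjun is a knave.
Then no assignment of the remaining roles makes every statement match its speaker's type — contradiction.
So Arjun is a knight.
Consider Chao. Suppose Chao is a knight.
Then whichever role Carlos has, Carlos's statement has the wrong truth value — contradiction.
So Chao is a knave.
Consider Carlos. Suppose Carlos is a knave.
Then Chao's statement comes out true, contradicting Chao being a knave.
So Carlos is a knight.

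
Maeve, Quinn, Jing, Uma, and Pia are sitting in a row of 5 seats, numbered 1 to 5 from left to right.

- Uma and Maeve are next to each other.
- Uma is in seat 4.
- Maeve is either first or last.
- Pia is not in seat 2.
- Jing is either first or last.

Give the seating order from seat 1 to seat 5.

From clues 1–2: Uma → seat 4.
From clues 1–3: Maeve → seat 5.
From clues 1–4: Pia is in {1,3}.
From clues 1–5: Jing → seat 1, Quinn → seat 2, Pia → seat 3.

Jing, Quinn, Pia, Uma, Maeve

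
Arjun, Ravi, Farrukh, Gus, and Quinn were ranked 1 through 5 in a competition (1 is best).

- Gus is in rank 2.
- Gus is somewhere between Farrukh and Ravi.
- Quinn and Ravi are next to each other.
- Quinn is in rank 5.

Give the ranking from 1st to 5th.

From clue 1: Gus → rank 2.
From clues 1–2: Arjun is in {3,4,5}.
From clues 1–3: Farrukh → rank 1.
From clues 1–4: Arjun → rank 3, Ravi → rank 4, Quinn → rank 5.

Farrukh, Gus, Arjun, Ravi, Quinn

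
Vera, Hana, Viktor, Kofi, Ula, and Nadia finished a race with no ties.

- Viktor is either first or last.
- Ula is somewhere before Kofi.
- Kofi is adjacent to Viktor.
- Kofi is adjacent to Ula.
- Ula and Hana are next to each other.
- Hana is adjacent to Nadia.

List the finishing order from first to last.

From clue 1: Viktor is in {1,6}.
From clues 1–3: Kofi → place 5, Viktor → place 6.
From clues 1–4: Ula → place 4.
From clues 1–5: Hana → place 3.
From clues 1–6: Vera → place 1, Nadia → place 2.

Vera, Nadia, Hana, Ula, Kofi, Viktor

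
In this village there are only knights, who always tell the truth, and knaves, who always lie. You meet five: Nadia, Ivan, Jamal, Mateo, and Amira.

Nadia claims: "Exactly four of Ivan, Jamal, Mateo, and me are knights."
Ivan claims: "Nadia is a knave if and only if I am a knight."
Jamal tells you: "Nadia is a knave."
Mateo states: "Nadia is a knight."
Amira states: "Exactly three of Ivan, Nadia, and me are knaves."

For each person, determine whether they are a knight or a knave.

Nadia: knave, Ivan: knight, Jamal: knight, Mateo: knave, Amira: knave

Consider Nadia. Suppose Nadia is a knight.
Then whichever role Ivan has, Ivan's statement has the wrong truth value — contradiction.
So Nadia is a knave.
With that fixed, Jamal's statement is true, so Jamal is a knight.
With that fixed, Mateo's statement is false, so Mateo is a knave.
Consider Ivan. Suppose Ivan is a knave.
Then whichever role Amira has, Amira's statement has the wrong truth value — contradiction.
So Ivan is a knight.
With that fixed, Amira's statement is false, so Amira is a knave.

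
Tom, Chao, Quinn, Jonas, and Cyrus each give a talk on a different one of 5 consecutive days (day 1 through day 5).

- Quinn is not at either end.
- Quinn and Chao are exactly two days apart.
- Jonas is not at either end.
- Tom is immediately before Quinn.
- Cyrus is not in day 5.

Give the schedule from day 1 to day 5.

Cyrus, Tom, Quinn, Jonas, Chao

From clue 1: Quinn is in {2,3,4}.
From clues 1–4: Tom is in {1,2}.
From clues 1–5: Cyrus → day 1, Tom → day 2, Quinn → day 3, Jonas → day 4, Chao → day 5.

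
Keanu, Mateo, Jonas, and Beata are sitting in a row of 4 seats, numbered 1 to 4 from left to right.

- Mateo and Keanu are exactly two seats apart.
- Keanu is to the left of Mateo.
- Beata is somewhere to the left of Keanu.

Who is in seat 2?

With clues 1–2, Mateo is ruled out for seat 2.
With clues 1–3, Beata and Jonas are ruled out for seat 2.
So seat 2 is Keanu.

Keanu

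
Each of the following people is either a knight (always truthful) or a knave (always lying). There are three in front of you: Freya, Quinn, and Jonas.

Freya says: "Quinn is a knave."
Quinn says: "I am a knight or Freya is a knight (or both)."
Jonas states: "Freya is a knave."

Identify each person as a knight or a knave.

Consider Freya. Suppose Freya is a knight.
Then no assignment of the remaining roles makes every statement match its speaker's type — contradiction.
So Freya is a knave.
With that fixed, Jonas's statement is true, so Jonas is a knight.
Consider Quinn. Suppose Quinn is a knave.
Then Freya's statement comes out true, contradicting Freya being a knave.
So Quinn is a knight.

Freya: knave, Quinn: knight, Jonas: knight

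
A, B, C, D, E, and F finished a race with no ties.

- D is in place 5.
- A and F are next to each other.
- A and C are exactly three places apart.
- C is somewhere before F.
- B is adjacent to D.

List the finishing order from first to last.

C, E, F, A, D, B

From clue 1: D → place 5.
From clues 1–2: A is in {1,2,3,4}.
From clues 1–3: A is in {1,3,4}.
From clues 1–4: C → place 1, F → place 3, A → place 4.
From clues 1–5: E → place 2, B → place 6.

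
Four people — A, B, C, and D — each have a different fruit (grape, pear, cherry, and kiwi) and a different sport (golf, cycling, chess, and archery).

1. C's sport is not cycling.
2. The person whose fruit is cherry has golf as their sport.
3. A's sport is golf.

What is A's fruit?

cherry

With clues 1–3, grape, kiwi, and pear are impossible for A's fruit.
That leaves cherry.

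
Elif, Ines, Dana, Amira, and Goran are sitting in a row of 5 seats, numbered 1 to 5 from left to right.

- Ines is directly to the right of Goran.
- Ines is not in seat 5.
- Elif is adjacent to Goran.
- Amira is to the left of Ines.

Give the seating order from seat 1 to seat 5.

Amira, Elif, Goran, Ines, Dana

From clue 1: Ines is in {2,3,4,5}.
From clues 1–2: Ines is in {2,3,4}.
From clues 1–3: Elif is in {1,2}.
From clues 1–4: Amira → seat 1, Elif → seat 2, Goran → seat 3, Ines → seat 4, Dana → seat 5.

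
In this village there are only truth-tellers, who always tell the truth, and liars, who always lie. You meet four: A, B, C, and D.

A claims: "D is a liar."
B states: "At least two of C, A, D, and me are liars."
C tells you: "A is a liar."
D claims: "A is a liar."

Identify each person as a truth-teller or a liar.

A: truth-teller, B: truth-teller, C: liar, D: liar

Consider A. Suppose A is a liar.
Then no assignment of the remaining roles makes every statement match its speaker's type — contradiction.
So A is a truth-teller.
With that fixed, C's statement is false, so C is a liar.
With that fixed, D's statement is false, so D is a liar.
With that fixed, B's statement is true, so B is a truth-teller.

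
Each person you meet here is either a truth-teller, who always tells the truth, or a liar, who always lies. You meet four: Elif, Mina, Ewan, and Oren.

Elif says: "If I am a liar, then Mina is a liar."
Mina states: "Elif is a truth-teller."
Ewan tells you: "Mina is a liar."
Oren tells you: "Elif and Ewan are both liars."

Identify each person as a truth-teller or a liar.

Consider Elif. Suppose Elif is a liar.
Then no assignment of the remaining roles makes every statement match its speaker's type — contradiction.
So Elif is a truth-teller.
With that fixed, Mina's statement is true, so Mina is a truth-teller.
With that fixed, Ewan's statement is false, so Ewan is a liar.
With that fixed, Oren's statement is false, so Oren is a liar.

Elif: truth-teller, Mina: truth-teller, Ewan: liar, Oren: liar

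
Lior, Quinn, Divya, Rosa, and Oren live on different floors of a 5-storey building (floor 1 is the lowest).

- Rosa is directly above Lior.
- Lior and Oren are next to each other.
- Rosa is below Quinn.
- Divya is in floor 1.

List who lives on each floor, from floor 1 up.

Divya, Oren, Lior, Rosa, Quinn

From clue 1: Lior is in {1,2,3,4}.
From clues 1–2: Lior is in {2,3,4}.
From clues 1–3: Lior is in {2,3}.
From clues 1–4: Divya → floor 1, Oren → floor 2, Lior → floor 3, Rosa → floor 4, Quinn → floor 5.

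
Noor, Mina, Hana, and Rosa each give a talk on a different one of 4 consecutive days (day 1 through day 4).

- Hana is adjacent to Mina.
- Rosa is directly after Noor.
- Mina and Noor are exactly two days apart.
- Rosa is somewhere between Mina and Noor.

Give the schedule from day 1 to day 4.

From clues 1–2: Noor is in {1,3}.
From clues 1–4: Noor → day 1, Rosa → day 2, Mina → day 3, Hana → day 4.

Noor, Rosa, Mina, Hana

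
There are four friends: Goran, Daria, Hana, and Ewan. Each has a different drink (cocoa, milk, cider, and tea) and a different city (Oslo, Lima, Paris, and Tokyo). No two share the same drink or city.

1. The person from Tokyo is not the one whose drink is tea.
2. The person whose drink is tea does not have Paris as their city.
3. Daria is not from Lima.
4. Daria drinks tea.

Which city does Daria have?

With clues 1–3, Lima is impossible for Daria's city.
With clues 1–4, Paris and Tokyo are impossible for Daria's city.
That leaves Oslo.

Oslo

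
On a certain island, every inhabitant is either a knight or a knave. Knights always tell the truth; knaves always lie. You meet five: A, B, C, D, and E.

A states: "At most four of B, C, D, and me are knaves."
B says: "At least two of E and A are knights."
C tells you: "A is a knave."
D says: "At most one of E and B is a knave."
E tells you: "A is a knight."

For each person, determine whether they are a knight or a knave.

Regardless of anyone's role, A's statement is true, so A is a knight.
With that fixed, C's statement is false, so C is a knave.
With that fixed, E's statement is true, so E is a knight.
With that fixed, B's statement is true, so B is a knight.
With that fixed, D's statement is true, so D is a knight.

A: knight, B: knight, C: knave, D: knight, E: knight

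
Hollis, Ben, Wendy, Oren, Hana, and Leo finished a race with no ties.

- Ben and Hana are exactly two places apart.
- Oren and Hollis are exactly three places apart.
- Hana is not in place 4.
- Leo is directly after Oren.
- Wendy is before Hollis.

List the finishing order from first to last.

From clues 1–3: Ben is in {1,3,4,5}.
From clues 1–4: Hollis is in {2,4,5}.
From clues 1–5: Wendy → place 1, Oren → place 2, Leo → place 3, Ben → place 4, Hollis → place 5, Hana → place 6.

Wendy, Oren, Leo, Ben, Hollis, Hana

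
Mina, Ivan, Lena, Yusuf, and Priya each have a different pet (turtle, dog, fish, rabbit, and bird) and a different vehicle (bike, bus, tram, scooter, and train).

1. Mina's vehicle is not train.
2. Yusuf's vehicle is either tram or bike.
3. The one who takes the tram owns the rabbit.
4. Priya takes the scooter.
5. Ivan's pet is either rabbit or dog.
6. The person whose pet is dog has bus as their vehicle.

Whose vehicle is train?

Clue 1 rules out Mina for the one with vehicle train.
With clues 1–2, Yusuf is impossible for the one with vehicle train.
With clues 1–4, Priya is impossible for the one with vehicle train.
With clues 1–6, Ivan is impossible for the one with vehicle train.
That leaves Lena.

Lena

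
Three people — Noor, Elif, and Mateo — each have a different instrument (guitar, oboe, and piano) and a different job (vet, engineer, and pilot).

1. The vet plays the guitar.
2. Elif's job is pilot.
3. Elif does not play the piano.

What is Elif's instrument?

With clues 1–2, guitar is impossible for Elif's instrument.
With clues 1–3, piano is impossible for Elif's instrument.
That leaves oboe.

oboe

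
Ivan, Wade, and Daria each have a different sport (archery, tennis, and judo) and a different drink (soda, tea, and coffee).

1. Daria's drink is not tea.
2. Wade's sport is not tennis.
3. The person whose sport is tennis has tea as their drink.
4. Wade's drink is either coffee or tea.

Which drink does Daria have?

soda

Clue 1 rules out tea for Daria's drink.
With clues 1–4, coffee is impossible for Daria's drink.
That leaves soda.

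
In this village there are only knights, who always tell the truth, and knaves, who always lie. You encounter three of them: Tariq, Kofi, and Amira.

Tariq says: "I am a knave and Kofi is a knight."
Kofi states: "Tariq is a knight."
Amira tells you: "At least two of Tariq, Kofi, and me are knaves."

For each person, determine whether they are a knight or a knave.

Tariq: knave, Kofi: knave, Amira: knight

Consider Tariq. Suppose Tariq is a knight.
Then Tariq's own statement would have to be true, but it can't be — contradiction.
So Tariq is a knave.
With that fixed, Kofi's statement is false, so Kofi is a knave.
With that fixed, Amira's statement is true, so Amira is a knight.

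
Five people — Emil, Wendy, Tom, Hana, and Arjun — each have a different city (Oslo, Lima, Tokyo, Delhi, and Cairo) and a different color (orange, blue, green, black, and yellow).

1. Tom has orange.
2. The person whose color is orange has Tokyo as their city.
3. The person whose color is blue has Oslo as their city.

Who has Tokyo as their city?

Tom

With clues 1–2, Arjun, Emil, Hana, and Wendy are impossible for the one with city Tokyo.
That leaves Tom.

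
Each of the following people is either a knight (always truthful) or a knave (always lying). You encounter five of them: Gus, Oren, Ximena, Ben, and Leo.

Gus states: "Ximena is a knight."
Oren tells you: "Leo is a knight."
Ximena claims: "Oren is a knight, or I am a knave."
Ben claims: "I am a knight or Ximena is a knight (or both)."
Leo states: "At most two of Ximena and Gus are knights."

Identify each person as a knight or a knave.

Gus: knight, Oren: knight, Ximena: knight, Ben: knight, Leo: knight

Regardless of anyone's role, Leo's statement is true, so Leo is a knight.
With that fixed, Oren's statement is true, so Oren is a knight.
With that fixed, Ximena's statement is true, so Ximena is a knight.
With that fixed, Ben's statement is true, so Ben is a knight.
With that fixed, Gus's statement is true, so Gus is a knight.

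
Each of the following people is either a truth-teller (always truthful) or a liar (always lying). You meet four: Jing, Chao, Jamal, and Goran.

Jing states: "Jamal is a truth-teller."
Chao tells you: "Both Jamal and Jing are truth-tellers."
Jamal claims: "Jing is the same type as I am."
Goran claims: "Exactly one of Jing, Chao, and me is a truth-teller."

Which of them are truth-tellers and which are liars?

Jing: truth-teller, Chao: truth-teller, Jamal: truth-teller, Goran: liar

Consider Jing. Suppose Jing is a liar.
Then whichever role Jamal has, Jamal's statement has the wrong truth value — contradiction.
So Jing is a truth-teller.
Consider Chao. Suppose Chao is a liar.
Then whichever role Goran has, Goran's statement has the wrong truth value — contradiction.
So Chao is a truth-teller.
With that fixed, Goran's statement is false, so Goran is a liar.
Consider Jamal. Suppose Jamal is a liar.
Then Jing's statement comes out false, contradicting Jing being a truth-teller.
So Jamal is a truth-teller.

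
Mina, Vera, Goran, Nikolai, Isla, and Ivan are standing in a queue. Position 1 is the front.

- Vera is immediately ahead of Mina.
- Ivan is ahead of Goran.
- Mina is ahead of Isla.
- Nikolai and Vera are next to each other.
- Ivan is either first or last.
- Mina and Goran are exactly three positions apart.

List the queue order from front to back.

From clue 1: Mina is in {2,3,4,5,6}.
From clues 1–3: Mina is in {2,3,4,5}.
From clues 1–4: Mina is in {3,4,5}.
From clues 1–5: Ivan → position 1.
From clues 1–6: Goran → position 2, Nikolai → position 3, Vera → position 4, Mina → position 5, Isla → position 6.

Ivan, Goran, Nikolai, Vera, Mina, Isla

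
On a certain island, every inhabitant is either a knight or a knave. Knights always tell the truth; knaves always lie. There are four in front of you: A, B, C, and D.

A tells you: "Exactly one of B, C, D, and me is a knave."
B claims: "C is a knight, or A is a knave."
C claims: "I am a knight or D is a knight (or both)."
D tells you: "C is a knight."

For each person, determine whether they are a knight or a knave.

Consider A. Suppose A is a knight.
Then no assignment of the remaining roles makes every statement match its speaker's type — contradiction.
So A is a knave.
With that fixed, B's statement is true, so B is a knight.
Consider C. Suppose C is a knight.
Then no assignment of the remaining roles makes every statement match its speaker's type — contradiction.
So C is a knave.
With that fixed, D's statement is false, so D is a knave.

A: knave, B: knight, C: knave, D: knave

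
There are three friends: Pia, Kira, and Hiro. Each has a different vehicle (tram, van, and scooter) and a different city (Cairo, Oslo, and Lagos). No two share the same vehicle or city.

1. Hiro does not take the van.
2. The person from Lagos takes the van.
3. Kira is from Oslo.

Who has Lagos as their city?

Pia

With clues 1–2, Hiro is impossible for the one with city Lagos.
With clues 1–3, Kira is impossible for the one with city Lagos.
That leaves Pia.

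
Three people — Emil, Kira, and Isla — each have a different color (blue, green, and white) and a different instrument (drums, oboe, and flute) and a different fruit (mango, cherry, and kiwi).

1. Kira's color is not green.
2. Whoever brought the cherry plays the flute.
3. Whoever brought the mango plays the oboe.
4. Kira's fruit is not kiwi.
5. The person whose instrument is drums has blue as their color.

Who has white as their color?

Kira

With clues 1–5, Emil and Isla are impossible for the one with color white.
That leaves Kira.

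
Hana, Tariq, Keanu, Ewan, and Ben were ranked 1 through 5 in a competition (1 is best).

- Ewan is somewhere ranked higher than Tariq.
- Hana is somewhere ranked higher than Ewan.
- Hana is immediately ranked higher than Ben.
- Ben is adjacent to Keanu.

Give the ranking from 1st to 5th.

Hana, Ben, Keanu, Ewan, Tariq

From clue 1: Tariq is in {2,3,4,5}.
From clues 1–2: Hana is in {1,2,3}.
From clues 1–3: Hana is in {1,2}.
From clues 1–4: Hana → rank 1, Ben → rank 2, Keanu → rank 3, Ewan → rank 4, Tariq → rank 5.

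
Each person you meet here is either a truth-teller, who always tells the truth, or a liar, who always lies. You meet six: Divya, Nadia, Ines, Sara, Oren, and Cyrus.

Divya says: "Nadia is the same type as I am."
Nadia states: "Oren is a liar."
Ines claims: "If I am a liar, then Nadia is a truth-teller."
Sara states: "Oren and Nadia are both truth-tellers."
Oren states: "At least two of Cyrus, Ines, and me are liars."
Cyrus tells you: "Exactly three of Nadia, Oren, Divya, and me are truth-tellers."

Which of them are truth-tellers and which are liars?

Divya: truth-teller, Nadia: truth-teller, Ines: truth-teller, Sara: liar, Oren: liar, Cyrus: truth-teller

Consider Divya. Suppose Divya is a liar.
Then no assignment of the remaining roles makes every statement match its speaker's type — contradiction.
So Divya is a truth-teller.
Consider Nadia. Suppose Nadia is a liar.
Then Divya's statement comes out false, contradicting Divya being a truth-teller.
So Nadia is a truth-teller.
With that fixed, Ines's statement is true, so Ines is a truth-teller.
Consider Sara. Suppose Sara is a truth-teller.
Then no assignment of the remaining roles makes every statement match its speaker's type — contradiction.
So Sara is a liar.
Consider Oren. Suppose Oren is a truth-teller.
Then Nadia's statement comes out false, contradicting Nadia being a truth-teller.
So Oren is a liar.
Consider Cyrus. Suppose Cyrus is a liar.
Then Oren's statement comes out true, contradicting Oren being a liar.
So Cyrus is a truth-teller.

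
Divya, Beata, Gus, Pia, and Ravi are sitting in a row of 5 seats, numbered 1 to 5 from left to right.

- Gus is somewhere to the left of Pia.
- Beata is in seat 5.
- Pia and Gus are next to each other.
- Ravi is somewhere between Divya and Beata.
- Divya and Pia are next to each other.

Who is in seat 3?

With clues 1–2, Beata is ruled out for seat 3.
With clues 1–4, Ravi is ruled out for seat 3.
With clues 1–5, Gus and Pia are ruled out for seat 3.
So seat 3 is Divya.

Divya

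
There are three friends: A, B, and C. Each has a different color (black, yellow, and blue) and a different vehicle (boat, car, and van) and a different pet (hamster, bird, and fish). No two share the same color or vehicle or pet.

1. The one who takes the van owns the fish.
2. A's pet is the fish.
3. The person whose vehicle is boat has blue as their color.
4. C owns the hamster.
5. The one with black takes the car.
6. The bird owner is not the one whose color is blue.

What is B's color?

With clues 1–5, yellow is impossible for B's color.
With clues 1–6, blue is impossible for B's color.
That leaves black.

black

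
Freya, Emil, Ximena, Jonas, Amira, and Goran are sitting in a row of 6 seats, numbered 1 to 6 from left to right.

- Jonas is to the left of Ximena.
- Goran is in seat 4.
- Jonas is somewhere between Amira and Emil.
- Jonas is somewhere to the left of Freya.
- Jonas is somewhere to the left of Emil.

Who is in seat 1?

Amira

With clue 1, Ximena is ruled out for seat 1.
With clues 1–2, Goran is ruled out for seat 1.
With clues 1–3, Jonas is ruled out for seat 1.
With clues 1–4, Freya is ruled out for seat 1.
With clues 1–5, Emil is ruled out for seat 1.
So seat 1 is Amira.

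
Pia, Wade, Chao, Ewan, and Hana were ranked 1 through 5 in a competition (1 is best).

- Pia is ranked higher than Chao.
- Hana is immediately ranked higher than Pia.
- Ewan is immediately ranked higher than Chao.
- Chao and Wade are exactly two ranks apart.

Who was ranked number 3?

Wade

With clues 1–3, Chao and Hana are ruled out for rank 3.
With clues 1–4, Ewan and Pia are ruled out for rank 3.
So rank 3 is Wade.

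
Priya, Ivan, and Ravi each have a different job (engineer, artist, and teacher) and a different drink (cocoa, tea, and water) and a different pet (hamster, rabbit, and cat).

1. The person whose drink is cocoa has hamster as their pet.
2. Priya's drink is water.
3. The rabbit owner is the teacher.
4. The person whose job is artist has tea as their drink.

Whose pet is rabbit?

With clues 1–4, Ivan and Ravi are impossible for the one with pet rabbit.
That leaves Priya.

Priya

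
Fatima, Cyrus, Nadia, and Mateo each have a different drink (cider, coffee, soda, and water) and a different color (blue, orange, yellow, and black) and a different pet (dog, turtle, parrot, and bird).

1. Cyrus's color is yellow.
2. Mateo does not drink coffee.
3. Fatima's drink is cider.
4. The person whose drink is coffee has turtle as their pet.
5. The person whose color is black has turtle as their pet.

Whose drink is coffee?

Nadia

With clues 1–2, Mateo is impossible for the one with drink coffee.
With clues 1–3, Fatima is impossible for the one with drink coffee.
With clues 1–5, Cyrus is impossible for the one with drink coffee.
That leaves Nadia.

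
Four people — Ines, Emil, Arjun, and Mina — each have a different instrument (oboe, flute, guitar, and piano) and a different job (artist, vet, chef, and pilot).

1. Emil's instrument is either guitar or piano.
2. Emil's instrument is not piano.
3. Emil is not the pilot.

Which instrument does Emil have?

Clue 1 rules out flute and oboe for Emil's instrument.
With clues 1–2, piano is impossible for Emil's instrument.
That leaves guitar.

guitar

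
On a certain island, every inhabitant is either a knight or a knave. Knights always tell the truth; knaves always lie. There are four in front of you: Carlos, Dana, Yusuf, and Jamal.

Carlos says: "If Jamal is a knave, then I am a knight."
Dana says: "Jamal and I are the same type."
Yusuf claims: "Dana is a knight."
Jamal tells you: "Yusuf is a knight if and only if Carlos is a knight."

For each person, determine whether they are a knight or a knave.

Consider Carlos. Suppose Carlos is a knave.
Then no assignment of the remaining roles makes every statement match its speaker's type — contradiction.
So Carlos is a knight.
Consider Dana. Suppose Dana is a knave.
Then no assignment of the remaining roles makes every statement match its speaker's type — contradiction.
So Dana is a knight.
With that fixed, Yusuf's statement is true, so Yusuf is a knight.
With that fixed, Jamal's statement is true, so Jamal is a knight.

Carlos: knight, Dana: knight, Yusuf: knight, Jamal: knight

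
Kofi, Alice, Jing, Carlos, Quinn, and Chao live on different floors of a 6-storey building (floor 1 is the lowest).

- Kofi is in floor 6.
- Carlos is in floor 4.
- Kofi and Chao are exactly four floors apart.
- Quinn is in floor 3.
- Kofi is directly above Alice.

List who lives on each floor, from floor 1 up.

From clue 1: Kofi → floor 6.
From clues 1–2: Carlos → floor 4.
From clues 1–3: Chao → floor 2.
From clues 1–4: Quinn → floor 3.
From clues 1–5: Jing → floor 1, Alice → floor 5.

Jing, Chao, Quinn, Carlos, Alice, Kofi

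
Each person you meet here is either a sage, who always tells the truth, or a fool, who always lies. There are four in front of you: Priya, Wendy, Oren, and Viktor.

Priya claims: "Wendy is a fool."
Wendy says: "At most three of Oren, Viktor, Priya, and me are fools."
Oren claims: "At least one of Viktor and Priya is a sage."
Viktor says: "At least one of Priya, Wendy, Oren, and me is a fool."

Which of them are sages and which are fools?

Consider Priya. Suppose Priya is a sage.
Then no assignment of the remaining roles makes every statement match its speaker's type — contradiction.
So Priya is a fool.
With that fixed, Viktor's statement is true, so Viktor is a sage.
With that fixed, Wendy's statement is true, so Wendy is a sage.
With that fixed, Oren's statement is true, so Oren is a sage.

Priya: fool, Wendy: sage, Oren: sage, Viktor: sage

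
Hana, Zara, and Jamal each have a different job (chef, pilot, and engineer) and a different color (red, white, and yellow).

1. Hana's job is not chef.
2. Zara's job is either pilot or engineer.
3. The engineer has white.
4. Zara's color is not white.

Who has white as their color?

Hana

With clues 1–3, Jamal is impossible for the one with color white.
With clues 1–4, Zara is impossible for the one with color white.
That leaves Hana.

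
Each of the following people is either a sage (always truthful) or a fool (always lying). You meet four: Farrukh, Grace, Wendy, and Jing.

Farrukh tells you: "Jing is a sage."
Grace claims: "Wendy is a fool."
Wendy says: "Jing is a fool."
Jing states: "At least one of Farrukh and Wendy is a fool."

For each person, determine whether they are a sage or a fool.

Farrukh: sage, Grace: sage, Wendy: fool, Jing: sage

Consider Farrukh. Suppose Farrukh is a fool.
Then no assignment of the remaining roles makes every statement match its speaker's type — contradiction.
So Farrukh is a sage.
Consider Grace. Suppose Grace is a fool.
Then no assignment of the remaining roles makes every statement match its speaker's type — contradiction.
So Grace is a sage.
Consider Wendy. Suppose Wendy is a sage.
Then Grace's statement comes out false, contradicting Grace being a sage.
So Wendy is a fool.
With that fixed, Jing's statement is true, so Jing is a sage.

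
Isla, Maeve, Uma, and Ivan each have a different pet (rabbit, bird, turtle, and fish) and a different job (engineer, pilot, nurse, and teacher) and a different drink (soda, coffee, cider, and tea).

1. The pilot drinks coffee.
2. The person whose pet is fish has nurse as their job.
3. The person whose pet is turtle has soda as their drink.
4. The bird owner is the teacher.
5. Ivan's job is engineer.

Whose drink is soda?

Ivan

With clues 1–5, Isla, Maeve, and Uma are impossible for the one with drink soda.
That leaves Ivan.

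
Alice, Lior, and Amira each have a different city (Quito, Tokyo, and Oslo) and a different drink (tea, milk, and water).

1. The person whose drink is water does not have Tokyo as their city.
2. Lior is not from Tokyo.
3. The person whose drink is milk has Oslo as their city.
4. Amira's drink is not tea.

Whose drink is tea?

With clues 1–3, Lior is impossible for the one with drink tea.
With clues 1–4, Amira is impossible for the one with drink tea.
That leaves Alice.

Alice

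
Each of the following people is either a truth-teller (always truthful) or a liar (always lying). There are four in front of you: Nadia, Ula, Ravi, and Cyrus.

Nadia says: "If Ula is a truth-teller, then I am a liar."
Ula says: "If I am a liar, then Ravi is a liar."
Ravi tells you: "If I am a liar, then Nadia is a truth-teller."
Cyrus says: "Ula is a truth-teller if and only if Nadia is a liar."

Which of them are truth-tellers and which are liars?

Nadia: truth-teller, Ula: liar, Ravi: truth-teller, Cyrus: truth-teller

Consider Nadia. Suppose Nadia is a liar.
Then Nadia's own statement would have to be false, but it can't be — contradiction.
So Nadia is a truth-teller.
With that fixed, Ravi's statement is true, so Ravi is a truth-teller.
Consider Ula. Suppose Ula is a truth-teller.
Then Nadia's statement comes out false, contradicting Nadia being a truth-teller.
So Ula is a liar.
With that fixed, Cyrus's statement is true, so Cyrus is a truth-teller.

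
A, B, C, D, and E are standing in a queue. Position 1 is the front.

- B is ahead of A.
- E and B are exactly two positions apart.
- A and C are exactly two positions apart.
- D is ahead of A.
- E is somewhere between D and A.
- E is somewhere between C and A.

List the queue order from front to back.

From clue 1: A is in {2,3,4,5}.
From clues 1–3: D is in {1,5}.
From clues 1–4: D → position 1.
From clues 1–5: C → position 3, A → position 5.
From clues 1–6: B → position 2, E → position 4.

D, B, C, E, A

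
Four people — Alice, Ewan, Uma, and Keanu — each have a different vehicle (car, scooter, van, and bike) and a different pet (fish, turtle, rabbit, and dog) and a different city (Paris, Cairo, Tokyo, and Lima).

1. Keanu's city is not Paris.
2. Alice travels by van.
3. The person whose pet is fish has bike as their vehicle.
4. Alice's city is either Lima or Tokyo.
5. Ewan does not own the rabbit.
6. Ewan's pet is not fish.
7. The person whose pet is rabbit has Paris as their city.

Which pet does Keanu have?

With clues 1–7, dog, rabbit, and turtle are impossible for Keanu's pet.
That leaves fish.

fish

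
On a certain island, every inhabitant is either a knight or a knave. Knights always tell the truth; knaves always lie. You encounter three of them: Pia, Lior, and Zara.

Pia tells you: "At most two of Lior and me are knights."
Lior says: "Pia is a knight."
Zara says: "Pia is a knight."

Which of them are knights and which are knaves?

Regardless of anyone's role, Pia's statement is true, so Pia is a knight.
With that fixed, Lior's statement is true, so Lior is a knight.
With that fixed, Zara's statement is true, so Zara is a knight.

Pia: knight, Lior: knight, Zara: knight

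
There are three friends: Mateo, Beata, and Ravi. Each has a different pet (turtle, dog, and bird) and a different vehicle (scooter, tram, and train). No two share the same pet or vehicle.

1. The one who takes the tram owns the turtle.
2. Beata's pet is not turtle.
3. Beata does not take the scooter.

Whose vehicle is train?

Beata

With clues 1–3, Mateo and Ravi are impossible for the one with vehicle train.
That leaves Beata.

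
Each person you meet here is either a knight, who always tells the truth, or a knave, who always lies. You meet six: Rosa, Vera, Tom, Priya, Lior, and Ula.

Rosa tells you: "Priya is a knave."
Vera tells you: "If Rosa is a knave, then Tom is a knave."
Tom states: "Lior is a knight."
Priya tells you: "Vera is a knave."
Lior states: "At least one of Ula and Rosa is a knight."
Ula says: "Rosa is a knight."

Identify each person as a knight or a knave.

Rosa: knight, Vera: knight, Tom: knight, Priya: knave, Lior: knight, Ula: knight

Consider Rosa. Suppose Rosa is a knave.
Then no assignment of the remaining roles makes every statement match its speaker's type — contradiction.
So Rosa is a knight.
With that fixed, Vera's statement is true, so Vera is a knight.
With that fixed, Priya's statement is false, so Priya is a knave.
With that fixed, Lior's statement is true, so Lior is a knight.
With that fixed, Ula's statement is true, so Ula is a knight.
With that fixed, Tom's statement is true, so Tom is a knight.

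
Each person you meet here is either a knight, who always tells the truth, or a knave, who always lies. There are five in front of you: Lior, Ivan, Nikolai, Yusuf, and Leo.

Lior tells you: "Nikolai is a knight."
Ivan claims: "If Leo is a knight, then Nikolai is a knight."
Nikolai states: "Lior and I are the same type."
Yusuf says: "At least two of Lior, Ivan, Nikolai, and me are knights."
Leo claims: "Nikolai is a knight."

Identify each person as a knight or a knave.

Consider Lior. Suppose Lior is a knave.
Then whichever role Nikolai has, Nikolai's statement has the wrong truth value — contradiction.
So Lior is a knight.
Consider Ivan. Suppose Ivan is a knave.
Then no assignment of the remaining roles makes every statement match its speaker's type — contradiction.
So Ivan is a knight.
With that fixed, Yusuf's statement is true, so Yusuf is a knight.
Consider Nikolai. Suppose Nikolai is a knave.
Then Lior's statement comes out false, contradicting Lior being a knight.
So Nikolai is a knight.
With that fixed, Leo's statement is true, so Leo is a knight.

Lior: knight, Ivan: knight, Nikolai: knight, Yusuf: knight, Leo: knight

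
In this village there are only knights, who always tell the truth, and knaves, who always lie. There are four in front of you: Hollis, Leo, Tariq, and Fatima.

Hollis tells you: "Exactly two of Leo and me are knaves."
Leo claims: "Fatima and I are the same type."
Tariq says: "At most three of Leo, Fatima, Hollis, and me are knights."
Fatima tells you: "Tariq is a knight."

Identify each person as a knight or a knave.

Hollis: knave, Leo: knight, Tariq: knight, Fatima: knight

Consider Hollis. Suppose Hollis is a knight.
Then Hollis's own statement would have to be true, but it can't be — contradiction.
So Hollis is a knave.
With that fixed, Tariq's statement is true, so Tariq is a knight.
With that fixed, Fatima's statement is true, so Fatima is a knight.
Consider Leo. Suppose Leo is a knave.
Then Hollis's statement comes out true, contradicting Hollis being a knave.
So Leo is a knight.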